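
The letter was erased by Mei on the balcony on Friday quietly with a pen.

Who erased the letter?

Mei

'Mei' marks the agent of the erasing event.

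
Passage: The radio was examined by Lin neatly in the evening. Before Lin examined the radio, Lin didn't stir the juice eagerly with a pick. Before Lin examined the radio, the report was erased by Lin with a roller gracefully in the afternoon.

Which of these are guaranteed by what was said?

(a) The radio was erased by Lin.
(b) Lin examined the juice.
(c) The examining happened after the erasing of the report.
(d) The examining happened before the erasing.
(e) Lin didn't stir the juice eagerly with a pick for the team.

(c), (e)

(a) Not entailed — Lin erased the report, not the radio; the radio belongs to the examining event.
(b) Not entailed — Lin examined the radio, not the juice; the juice belongs to the stirring event.
(c) Entailed — the narrative places the erasing before the examining.
(d) Not entailed — the narrative places the erasing before the examining, not after.
(e) Entailed — under negation, adding a further restriction is entailed: if no such stirring event occurred, none occurred for the team either.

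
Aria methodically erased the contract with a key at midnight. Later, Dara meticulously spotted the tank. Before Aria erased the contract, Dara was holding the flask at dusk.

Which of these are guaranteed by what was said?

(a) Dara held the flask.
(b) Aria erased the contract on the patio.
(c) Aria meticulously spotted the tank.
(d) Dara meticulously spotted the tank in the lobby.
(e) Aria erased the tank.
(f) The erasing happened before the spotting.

(a), (f)

(a) Entailed — 'hold' is an activity; 'was holding' entails that some holding happened, so 'held' holds.
(b) Not entailed — 'on the patio' adds information not in the original event.
(c) Not entailed — the passage has Dara spotting the tank, not Aria.
(d) Not entailed — 'in the lobby' adds information not in the original event.
(e) Not entailed — Aria erased the contract, not the tank; the tank belongs to the spotting event.
(f) Entailed — the narrative places the erasing before the spotting.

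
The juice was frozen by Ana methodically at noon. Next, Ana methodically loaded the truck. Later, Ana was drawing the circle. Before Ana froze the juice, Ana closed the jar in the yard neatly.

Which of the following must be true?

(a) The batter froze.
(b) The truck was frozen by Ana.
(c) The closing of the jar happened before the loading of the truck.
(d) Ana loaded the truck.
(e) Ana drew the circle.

(a) Not entailed — the juice is what froze, not the batter.
(b) Not entailed — Ana froze the juice, not the truck; the truck belongs to the loading event.
(c) Entailed — the narrative places the closing before the loading.
(d) Entailed — this follows by dropping conjuncts from the loading event's description.
(e) Not entailed — 'was drawing' is progressive on an accomplishment; it does not entail the completed 'drew'.

(c), (d)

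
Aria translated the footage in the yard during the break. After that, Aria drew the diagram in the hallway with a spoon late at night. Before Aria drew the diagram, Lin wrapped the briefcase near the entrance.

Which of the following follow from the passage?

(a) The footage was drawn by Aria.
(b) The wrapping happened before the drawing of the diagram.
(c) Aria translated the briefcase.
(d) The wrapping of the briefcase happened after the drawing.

(b)

(a) Not entailed — Aria drew the diagram, not the footage; the footage belongs to the translating event.
(b) Entailed — the narrative places the wrapping before the drawing.
(c) Not entailed — Aria translated the footage, not the briefcase; the briefcase belongs to the wrapping event.
(d) Not entailed — the narrative places the wrapping before the drawing, not after.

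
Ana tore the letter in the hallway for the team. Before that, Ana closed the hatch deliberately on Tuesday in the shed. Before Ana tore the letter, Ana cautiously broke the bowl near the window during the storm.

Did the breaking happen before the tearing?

The narrative orders the breaking before the tearing.

yes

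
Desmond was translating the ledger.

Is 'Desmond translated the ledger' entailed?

no

'was translating' is progressive; for an accomplishment like 'translate the ledger', it doesn't entail completion.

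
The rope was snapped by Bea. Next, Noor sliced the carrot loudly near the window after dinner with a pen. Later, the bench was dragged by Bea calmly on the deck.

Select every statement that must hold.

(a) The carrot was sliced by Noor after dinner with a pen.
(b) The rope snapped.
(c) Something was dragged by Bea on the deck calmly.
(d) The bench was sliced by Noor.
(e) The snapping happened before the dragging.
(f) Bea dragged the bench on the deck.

(a) Entailed — every conjunct here is already in the original slicing event.
(b) Entailed — 'Bea snapped the rope' is causative; it entails the inchoative 'the rope snapped'.
(c) Entailed — generalizing the patient leaves a sub-description the original still satisfies.
(d) Not entailed — Noor sliced the carrot, not the bench; the bench belongs to the dragging event.
(e) Entailed — the narrative places the snapping before the dragging.
(f) Entailed — this follows by dropping conjuncts from the dragging event's description.

(a), (b), (c), (e), (f)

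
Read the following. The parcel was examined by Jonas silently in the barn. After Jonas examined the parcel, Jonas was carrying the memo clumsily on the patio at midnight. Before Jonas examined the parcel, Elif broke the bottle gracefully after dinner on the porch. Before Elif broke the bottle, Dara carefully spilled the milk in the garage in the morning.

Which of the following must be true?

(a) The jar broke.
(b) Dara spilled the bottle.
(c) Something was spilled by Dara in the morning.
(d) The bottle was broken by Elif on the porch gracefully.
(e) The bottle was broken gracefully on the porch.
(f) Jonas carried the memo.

(a) Not entailed — the bottle is what broke, not the jar.
(b) Not entailed — Dara spilled the milk, not the bottle; the bottle belongs to the breaking event.
(c) Entailed — this follows by dropping conjuncts from the spilling event's description.
(d) Entailed — this follows by dropping conjuncts from the breaking event's description.
(e) Entailed — every conjunct here is already in the original breaking event.
(f) Entailed — 'carry' is an activity; 'was carrying' entails that some carrying happened, so 'carried' holds.

(c), (d), (e), (f)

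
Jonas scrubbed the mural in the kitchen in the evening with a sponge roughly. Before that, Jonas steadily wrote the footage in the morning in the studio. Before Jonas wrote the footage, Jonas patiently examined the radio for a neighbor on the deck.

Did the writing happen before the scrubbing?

yes

The narrative orders the writing before the scrubbing.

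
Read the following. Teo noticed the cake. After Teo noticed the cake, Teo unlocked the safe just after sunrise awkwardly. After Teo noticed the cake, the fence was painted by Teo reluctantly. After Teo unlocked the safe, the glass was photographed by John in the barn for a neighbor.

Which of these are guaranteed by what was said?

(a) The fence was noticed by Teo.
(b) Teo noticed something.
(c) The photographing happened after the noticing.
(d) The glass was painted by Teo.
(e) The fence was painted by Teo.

(a) Not entailed — Teo noticed the cake, not the fence; the fence belongs to the painting event.
(b) Entailed — every conjunct here is already in the original noticing event.
(c) Entailed — the narrative places the noticing before the photographing.
(d) Not entailed — Teo painted the fence, not the glass; the glass belongs to the photographing event.
(e) Entailed — the original entails any weakening of itself; this just drops 'reluctantly'.

(b), (c), (e)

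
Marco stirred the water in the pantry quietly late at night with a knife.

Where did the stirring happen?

'in the pantry' marks the location of the stirring event.

in the pantry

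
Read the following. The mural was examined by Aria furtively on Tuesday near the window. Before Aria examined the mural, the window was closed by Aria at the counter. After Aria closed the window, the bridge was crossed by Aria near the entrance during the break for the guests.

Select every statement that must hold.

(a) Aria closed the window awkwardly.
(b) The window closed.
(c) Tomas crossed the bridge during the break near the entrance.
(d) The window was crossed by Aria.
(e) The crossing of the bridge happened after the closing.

(b), (e)

(a) Not entailed — 'awkwardly' adds information not in the original event.
(b) Entailed — 'Aria closed the window' is causative; it entails the inchoative 'the window closed'.
(c) Not entailed — the passage has Aria crossing the bridge, not Tomas.
(d) Not entailed — Aria crossed the bridge, not the window; the window belongs to the closing event.
(e) Entailed — the narrative places the closing before the crossing.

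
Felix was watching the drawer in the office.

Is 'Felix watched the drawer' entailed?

'watch' is atelic; if Felix was watching the drawer, then Felix watched the drawer (for some time).

yes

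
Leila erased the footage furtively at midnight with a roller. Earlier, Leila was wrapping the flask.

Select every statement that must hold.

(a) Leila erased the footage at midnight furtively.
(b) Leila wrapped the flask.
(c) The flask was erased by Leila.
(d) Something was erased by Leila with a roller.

(a) Entailed — dropping 'with a roller' leaves a sub-description the original still satisfies.
(b) Not entailed — 'was wrapping' is progressive on an accomplishment; it does not entail the completed 'wrapped'.
(c) Not entailed — Leila erased the footage, not the flask; the flask belongs to the wrapping event.
(d) Entailed — this follows by dropping conjuncts from the erasing event's description.

(a), (d)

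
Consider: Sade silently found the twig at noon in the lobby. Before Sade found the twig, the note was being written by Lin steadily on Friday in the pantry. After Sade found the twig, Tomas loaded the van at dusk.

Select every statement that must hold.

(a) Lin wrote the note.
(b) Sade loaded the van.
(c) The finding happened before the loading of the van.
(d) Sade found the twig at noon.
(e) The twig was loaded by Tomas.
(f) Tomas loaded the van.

(a) Not entailed — 'was writing' is progressive on an accomplishment; it does not entail the completed 'wrote'.
(b) Not entailed — the passage has Tomas loading the van, not Sade.
(c) Entailed — the narrative places the finding before the loading.
(d) Entailed — every conjunct here is already in the original finding event.
(e) Not entailed — Tomas loaded the van, not the twig; the twig belongs to the finding event.
(f) Entailed — the original entails any weakening of itself; this just drops 'at dusk'.

(c), (d), (f)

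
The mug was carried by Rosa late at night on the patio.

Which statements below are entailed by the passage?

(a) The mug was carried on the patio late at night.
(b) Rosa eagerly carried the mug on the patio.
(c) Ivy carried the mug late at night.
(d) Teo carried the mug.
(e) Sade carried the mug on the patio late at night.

(a) Entailed — this follows by dropping conjuncts from the carrying event's description.
(b) Not entailed — 'eagerly' adds information not in the original event.
(c) Not entailed — the passage has Rosa carrying the mug, not Ivy.
(d) Not entailed — the passage has Rosa carrying the mug, not Teo.
(e) Not entailed — the passage has Rosa carrying the mug, not Sade.

(a)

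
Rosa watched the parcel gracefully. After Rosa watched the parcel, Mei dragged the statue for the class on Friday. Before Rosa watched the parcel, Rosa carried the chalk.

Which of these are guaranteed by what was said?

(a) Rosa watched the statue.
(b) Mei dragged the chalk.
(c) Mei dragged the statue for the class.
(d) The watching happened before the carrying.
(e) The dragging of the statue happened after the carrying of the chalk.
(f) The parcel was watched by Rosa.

(c), (e), (f)

(a) Not entailed — Rosa watched the parcel, not the statue; the statue belongs to the dragging event.
(b) Not entailed — Mei dragged the statue, not the chalk; the chalk belongs to the carrying event.
(c) Entailed — the original entails any weakening of itself; this just drops 'on Friday'.
(d) Not entailed — the narrative places the carrying before the watching, not after.
(e) Entailed — the narrative places the carrying before the dragging.
(f) Entailed — every conjunct here is already in the original watching event.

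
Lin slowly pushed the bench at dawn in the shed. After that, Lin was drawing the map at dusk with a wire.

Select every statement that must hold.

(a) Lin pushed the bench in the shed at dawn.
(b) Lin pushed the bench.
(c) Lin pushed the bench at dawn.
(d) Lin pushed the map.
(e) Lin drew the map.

(a), (b), (c)

(a) Entailed — every conjunct here is already in the original pushing event.
(b) Entailed — this follows by dropping conjuncts from the pushing event's description.
(c) Entailed — dropping 'slowly', 'in the shed' leaves a sub-description the original still satisfies.
(d) Not entailed — Lin pushed the bench, not the map; the map belongs to the drawing event.
(e) Not entailed — 'was drawing' is progressive on an accomplishment; it does not entail the completed 'drew'.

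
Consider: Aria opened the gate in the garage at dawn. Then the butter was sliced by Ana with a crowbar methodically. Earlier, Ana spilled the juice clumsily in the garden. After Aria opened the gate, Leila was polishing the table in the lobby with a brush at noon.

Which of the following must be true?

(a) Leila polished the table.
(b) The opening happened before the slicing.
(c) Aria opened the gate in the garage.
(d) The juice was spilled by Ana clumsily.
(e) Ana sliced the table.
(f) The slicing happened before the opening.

(a) Entailed — 'polish' is an activity; 'was polishing' entails that some polishing happened, so 'polished' holds.
(b) Entailed — the narrative places the opening before the slicing.
(c) Entailed — the original entails any weakening of itself; this just drops 'at dawn'.
(d) Entailed — dropping 'in the garden' leaves a sub-description the original still satisfies.
(e) Not entailed — Ana sliced the butter, not the table; the table belongs to the polishing event.
(f) Not entailed — the narrative places the opening before the slicing, not after.

(a), (b), (c), (d)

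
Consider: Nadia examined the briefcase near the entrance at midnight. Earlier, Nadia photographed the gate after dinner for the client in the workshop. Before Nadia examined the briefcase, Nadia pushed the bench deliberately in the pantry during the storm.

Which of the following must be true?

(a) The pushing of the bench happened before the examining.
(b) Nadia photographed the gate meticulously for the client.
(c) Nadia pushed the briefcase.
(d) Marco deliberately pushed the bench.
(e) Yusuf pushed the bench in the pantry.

(a) Entailed — the narrative places the pushing before the examining.
(b) Not entailed — 'meticulously' adds information not in the original event.
(c) Not entailed — Nadia pushed the bench, not the briefcase; the briefcase belongs to the examining event.
(d) Not entailed — the passage has Nadia pushing the bench, not Marco.
(e) Not entailed — the passage has Nadia pushing the bench, not Yusuf.

(a)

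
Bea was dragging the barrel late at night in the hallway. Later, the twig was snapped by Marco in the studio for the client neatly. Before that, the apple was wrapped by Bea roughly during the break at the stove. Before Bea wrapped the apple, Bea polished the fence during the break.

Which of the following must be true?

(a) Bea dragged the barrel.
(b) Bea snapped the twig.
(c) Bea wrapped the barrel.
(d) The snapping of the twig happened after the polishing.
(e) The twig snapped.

(a), (d), (e)

(a) Entailed — 'drag' is an activity; 'was dragging' entails that some dragging happened, so 'dragged' holds.
(b) Not entailed — the passage has Marco snapping the twig, not Bea.
(c) Not entailed — Bea wrapped the apple, not the barrel; the barrel belongs to the dragging event.
(d) Entailed — the narrative places the polishing before the snapping.
(e) Entailed — 'Marco snapped the twig' is causative; it entails the inchoative 'the twig snapped'.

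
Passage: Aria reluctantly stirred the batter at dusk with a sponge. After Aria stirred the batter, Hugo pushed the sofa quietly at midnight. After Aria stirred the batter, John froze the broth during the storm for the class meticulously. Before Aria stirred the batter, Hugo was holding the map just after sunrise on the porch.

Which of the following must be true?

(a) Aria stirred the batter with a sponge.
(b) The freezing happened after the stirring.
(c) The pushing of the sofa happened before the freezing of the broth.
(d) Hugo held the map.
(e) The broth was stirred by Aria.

(a), (b), (d)

(a) Entailed — the original entails any weakening of itself; this just drops 'at dusk', 'reluctantly'.
(b) Entailed — the narrative places the stirring before the freezing.
(c) Not entailed — the narrative doesn't order the pushing relative to the freezing.
(d) Entailed — 'hold' is an activity; 'was holding' entails that some holding happened, so 'held' holds.
(e) Not entailed — Aria stirred the batter, not the broth; the broth belongs to the freezing event.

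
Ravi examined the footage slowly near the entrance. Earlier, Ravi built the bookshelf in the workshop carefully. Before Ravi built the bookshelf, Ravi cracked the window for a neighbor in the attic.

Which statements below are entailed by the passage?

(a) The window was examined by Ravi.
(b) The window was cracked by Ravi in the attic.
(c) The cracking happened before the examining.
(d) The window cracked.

(a) Not entailed — Ravi examined the footage, not the window; the window belongs to the cracking event.
(b) Entailed — dropping 'for a neighbor' leaves a sub-description the original still satisfies.
(c) Entailed — the narrative places the cracking before the examining.
(d) Entailed — 'Ravi cracked the window' is causative; it entails the inchoative 'the window cracked'.

(b), (c), (d)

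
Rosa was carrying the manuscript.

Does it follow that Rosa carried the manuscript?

'carry' is atelic; if Rosa was carrying the manuscript, then Rosa carried the manuscript (for some time).

yes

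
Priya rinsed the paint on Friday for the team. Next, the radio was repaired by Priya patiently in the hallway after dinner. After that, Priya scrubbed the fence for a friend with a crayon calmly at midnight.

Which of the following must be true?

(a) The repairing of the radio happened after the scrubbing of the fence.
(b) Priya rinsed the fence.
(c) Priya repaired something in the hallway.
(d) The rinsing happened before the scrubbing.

(c), (d)

(a) Not entailed — the narrative places the repairing before the scrubbing, not after.
(b) Not entailed — Priya rinsed the paint, not the fence; the fence belongs to the scrubbing event.
(c) Entailed — every conjunct here is already in the original repairing event.
(d) Entailed — the narrative places the rinsing before the scrubbing.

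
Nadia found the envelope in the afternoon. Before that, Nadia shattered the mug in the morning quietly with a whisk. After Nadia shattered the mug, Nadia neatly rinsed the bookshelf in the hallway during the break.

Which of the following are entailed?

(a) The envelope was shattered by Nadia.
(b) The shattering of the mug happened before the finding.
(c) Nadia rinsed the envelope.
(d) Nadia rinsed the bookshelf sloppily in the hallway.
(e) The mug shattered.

(b), (e)

(a) Not entailed — Nadia shattered the mug, not the envelope; the envelope belongs to the finding event.
(b) Entailed — the narrative places the shattering before the finding.
(c) Not entailed — Nadia rinsed the bookshelf, not the envelope; the envelope belongs to the finding event.
(d) Not entailed — 'sloppily' adds a manner not in (and inconsistent with) the original.
(e) Entailed — 'Nadia shattered the mug' is causative; it entails the inchoative 'the mug shattered'.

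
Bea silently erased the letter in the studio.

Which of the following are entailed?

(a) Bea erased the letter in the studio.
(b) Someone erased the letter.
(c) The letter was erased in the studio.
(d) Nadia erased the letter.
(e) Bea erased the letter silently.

(a) Entailed — this follows by dropping conjuncts from the erasing event's description.
(b) Entailed — this follows by dropping conjuncts from the erasing event's description.
(c) Entailed — dropping 'silently' and generalizing the agent leaves a sub-description the original still satisfies.
(d) Not entailed — the passage has Bea erasing the letter, not Nadia.
(e) Entailed — this follows by dropping conjuncts from the erasing event's description.

(a), (b), (c), (e)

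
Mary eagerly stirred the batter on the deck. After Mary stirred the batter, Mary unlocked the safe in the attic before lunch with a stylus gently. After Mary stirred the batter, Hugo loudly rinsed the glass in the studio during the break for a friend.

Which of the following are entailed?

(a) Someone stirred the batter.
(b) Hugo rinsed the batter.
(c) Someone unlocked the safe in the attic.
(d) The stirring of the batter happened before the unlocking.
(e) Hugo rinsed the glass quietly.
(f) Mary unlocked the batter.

(a), (c), (d)

(a) Entailed — this follows by dropping conjuncts from the stirring event's description.
(b) Not entailed — Hugo rinsed the glass, not the batter; the batter belongs to the stirring event.
(c) Entailed — this follows by dropping conjuncts from the unlocking event's description.
(d) Entailed — the narrative places the stirring before the unlocking.
(e) Not entailed — 'quietly' adds a manner not in (and inconsistent with) the original.
(f) Not entailed — Mary unlocked the safe, not the batter; the batter belongs to the stirring event.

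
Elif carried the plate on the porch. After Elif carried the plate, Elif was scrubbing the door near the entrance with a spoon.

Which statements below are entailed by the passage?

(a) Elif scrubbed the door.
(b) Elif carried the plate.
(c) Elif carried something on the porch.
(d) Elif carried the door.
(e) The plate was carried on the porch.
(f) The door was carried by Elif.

(a), (b), (c), (e)

(a) Entailed — 'scrub' is an activity; 'was scrubbing' entails that some scrubbing happened, so 'scrubbed' holds.
(b) Entailed — every conjunct here is already in the original carrying event.
(c) Entailed — this follows by dropping conjuncts from the carrying event's description.
(d) Not entailed — Elif carried the plate, not the door; the door belongs to the scrubbing event.
(e) Entailed — this follows by dropping conjuncts from the carrying event's description.
(f) Not entailed — Elif carried the plate, not the door; the door belongs to the scrubbing event.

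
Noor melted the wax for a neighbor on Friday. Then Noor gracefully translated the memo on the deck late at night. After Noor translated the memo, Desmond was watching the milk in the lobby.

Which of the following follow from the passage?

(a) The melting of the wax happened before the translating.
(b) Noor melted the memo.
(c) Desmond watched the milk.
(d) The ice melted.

(a) Entailed — the narrative places the melting before the translating.
(b) Not entailed — Noor melted the wax, not the memo; the memo belongs to the translating event.
(c) Entailed — 'watch' is an activity; 'was watching' entails that some watching happened, so 'watched' holds.
(d) Not entailed — the wax is what melted, not the ice.

(a), (c)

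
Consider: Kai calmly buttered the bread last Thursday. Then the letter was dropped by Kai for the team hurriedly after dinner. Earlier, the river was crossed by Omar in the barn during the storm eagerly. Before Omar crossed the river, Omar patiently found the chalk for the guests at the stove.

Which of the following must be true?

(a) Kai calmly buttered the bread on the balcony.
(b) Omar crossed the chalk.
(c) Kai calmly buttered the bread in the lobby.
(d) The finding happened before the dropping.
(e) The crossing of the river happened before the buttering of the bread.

(a) Not entailed — 'on the balcony' adds information not in the original event.
(b) Not entailed — Omar crossed the river, not the chalk; the chalk belongs to the finding event.
(c) Not entailed — 'in the lobby' adds information not in the original event.
(d) Entailed — the narrative places the finding before the dropping.
(e) Not entailed — the narrative doesn't order the crossing relative to the buttering.

(d)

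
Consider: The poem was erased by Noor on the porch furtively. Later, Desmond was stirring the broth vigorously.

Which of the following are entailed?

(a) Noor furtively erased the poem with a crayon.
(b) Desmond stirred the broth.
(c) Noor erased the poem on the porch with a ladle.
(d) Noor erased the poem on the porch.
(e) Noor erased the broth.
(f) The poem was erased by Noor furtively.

(b), (d), (f)

(a) Not entailed — 'with a crayon' adds information not in the original event.
(b) Entailed — 'stir' is an activity; 'was stirring' entails that some stirring happened, so 'stirred' holds.
(c) Not entailed — 'with a ladle' adds information not in the original event.
(d) Entailed — dropping 'furtively' leaves a sub-description the original still satisfies.
(e) Not entailed — Noor erased the poem, not the broth; the broth belongs to the stirring event.
(f) Entailed — the original entails any weakening of itself; this just drops 'on the porch'.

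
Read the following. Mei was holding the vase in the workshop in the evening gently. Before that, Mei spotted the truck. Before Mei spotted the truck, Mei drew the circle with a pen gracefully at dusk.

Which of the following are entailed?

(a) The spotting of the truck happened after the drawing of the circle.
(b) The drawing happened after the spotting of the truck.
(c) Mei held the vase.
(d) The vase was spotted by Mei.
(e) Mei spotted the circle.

(a) Entailed — the narrative places the drawing before the spotting.
(b) Not entailed — the narrative places the drawing before the spotting, not after.
(c) Entailed — 'hold' is an activity; 'was holding' entails that some holding happened, so 'held' holds.
(d) Not entailed — Mei spotted the truck, not the vase; the vase belongs to the holding event.
(e) Not entailed — Mei spotted the truck, not the circle; the circle belongs to the drawing event.

(a), (c)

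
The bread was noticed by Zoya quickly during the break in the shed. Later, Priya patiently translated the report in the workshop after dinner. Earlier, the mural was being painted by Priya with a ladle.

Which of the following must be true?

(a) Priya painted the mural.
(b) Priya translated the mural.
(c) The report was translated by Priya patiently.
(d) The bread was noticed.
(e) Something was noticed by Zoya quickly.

(a) Not entailed — 'was painting' is progressive on an accomplishment; it does not entail the completed 'painted'.
(b) Not entailed — Priya translated the report, not the mural; the mural belongs to the painting event.
(c) Entailed — every conjunct here is already in the original translating event.
(d) Entailed — the original entails any weakening of itself; this just drops 'during the break', 'in the shed', 'quickly' and generalizes the agent.
(e) Entailed — the original entails any weakening of itself; this just drops 'during the break', 'in the shed' and generalizes the patient.

(c), (d), (e)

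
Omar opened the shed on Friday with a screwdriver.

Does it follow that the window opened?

Nothing is said about any window; only the shed is affected.

no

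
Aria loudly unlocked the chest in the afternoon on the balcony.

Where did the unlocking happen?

'on the balcony' marks the location of the unlocking event.

on the balcony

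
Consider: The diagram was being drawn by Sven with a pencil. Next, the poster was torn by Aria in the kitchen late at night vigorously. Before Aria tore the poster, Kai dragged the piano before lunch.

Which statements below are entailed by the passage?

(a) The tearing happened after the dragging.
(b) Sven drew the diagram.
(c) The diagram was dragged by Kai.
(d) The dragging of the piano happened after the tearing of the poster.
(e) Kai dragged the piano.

(a) Entailed — the narrative places the dragging before the tearing.
(b) Not entailed — 'was drawing' is progressive on an accomplishment; it does not entail the completed 'drew'.
(c) Not entailed — Kai dragged the piano, not the diagram; the diagram belongs to the drawing event.
(d) Not entailed — the narrative places the dragging before the tearing, not after.
(e) Entailed — every conjunct here is already in the original dragging event.

(a), (e)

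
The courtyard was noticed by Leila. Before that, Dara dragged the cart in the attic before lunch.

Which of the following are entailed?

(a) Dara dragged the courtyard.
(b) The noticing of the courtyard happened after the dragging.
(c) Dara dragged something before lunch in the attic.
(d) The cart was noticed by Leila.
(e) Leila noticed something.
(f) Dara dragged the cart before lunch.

(a) Not entailed — Dara dragged the cart, not the courtyard; the courtyard belongs to the noticing event.
(b) Entailed — the narrative places the dragging before the noticing.
(c) Entailed — this follows by dropping conjuncts from the dragging event's description.
(d) Not entailed — Leila noticed the courtyard, not the cart; the cart belongs to the dragging event.
(e) Entailed — this follows by dropping conjuncts from the noticing event's description.
(f) Entailed — every conjunct here is already in the original dragging event.

(b), (c), (e), (f)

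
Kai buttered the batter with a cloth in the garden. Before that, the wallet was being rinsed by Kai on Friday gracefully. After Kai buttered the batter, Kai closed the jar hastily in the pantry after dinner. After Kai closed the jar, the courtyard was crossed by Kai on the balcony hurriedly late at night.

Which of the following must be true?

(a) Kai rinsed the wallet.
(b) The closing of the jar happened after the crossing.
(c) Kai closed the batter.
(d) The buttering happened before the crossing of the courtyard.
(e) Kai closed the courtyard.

(a) Entailed — 'rinse' is an activity; 'was rinsing' entails that some rinsing happened, so 'rinsed' holds.
(b) Not entailed — the narrative places the closing before the crossing, not after.
(c) Not entailed — Kai closed the jar, not the batter; the batter belongs to the buttering event.
(d) Entailed — the narrative places the buttering before the crossing.
(e) Not entailed — Kai closed the jar, not the courtyard; the courtyard belongs to the crossing event.

(a), (d)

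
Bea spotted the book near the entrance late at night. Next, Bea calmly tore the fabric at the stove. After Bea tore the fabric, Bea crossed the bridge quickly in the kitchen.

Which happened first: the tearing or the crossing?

The connectives place the tearing before the crossing.

the tearing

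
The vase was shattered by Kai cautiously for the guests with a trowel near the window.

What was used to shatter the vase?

'with a trowel' marks the instrument of the shattering event.

a trowel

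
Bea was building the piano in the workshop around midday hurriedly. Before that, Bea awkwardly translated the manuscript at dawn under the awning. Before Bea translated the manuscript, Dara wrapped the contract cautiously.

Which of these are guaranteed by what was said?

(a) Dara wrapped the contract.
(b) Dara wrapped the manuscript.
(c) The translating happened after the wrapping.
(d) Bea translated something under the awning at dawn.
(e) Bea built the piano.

(a), (c), (d)

(a) Entailed — the original entails any weakening of itself; this just drops 'cautiously'.
(b) Not entailed — Dara wrapped the contract, not the manuscript; the manuscript belongs to the translating event.
(c) Entailed — the narrative places the wrapping before the translating.
(d) Entailed — dropping 'awkwardly' and generalizing the patient leaves a sub-description the original still satisfies.
(e) Not entailed — 'was building' is progressive on an accomplishment; it does not entail the completed 'built'.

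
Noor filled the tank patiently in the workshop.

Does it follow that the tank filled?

yes

'Noor filled the tank' is the causative; it entails the inchoative 'the tank filled'.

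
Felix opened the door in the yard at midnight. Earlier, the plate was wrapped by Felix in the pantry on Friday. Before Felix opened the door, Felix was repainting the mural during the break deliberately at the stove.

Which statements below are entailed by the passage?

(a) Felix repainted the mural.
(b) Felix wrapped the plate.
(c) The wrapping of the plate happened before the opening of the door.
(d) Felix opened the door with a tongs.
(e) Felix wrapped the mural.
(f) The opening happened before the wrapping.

(a) Not entailed — 'was repainting' is progressive on an accomplishment; it does not entail the completed 'repainted'.
(b) Entailed — the original entails any weakening of itself; this just drops 'in the pantry', 'on Friday'.
(c) Entailed — the narrative places the wrapping before the opening.
(d) Not entailed — 'with a tongs' adds information not in the original event.
(e) Not entailed — Felix wrapped the plate, not the mural; the mural belongs to the repainting event.
(f) Not entailed — the narrative places the wrapping before the opening, not after.

(b), (c)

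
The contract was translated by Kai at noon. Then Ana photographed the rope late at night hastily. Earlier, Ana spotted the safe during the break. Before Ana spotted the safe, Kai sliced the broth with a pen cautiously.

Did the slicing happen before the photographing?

The narrative orders the slicing before the photographing.

yes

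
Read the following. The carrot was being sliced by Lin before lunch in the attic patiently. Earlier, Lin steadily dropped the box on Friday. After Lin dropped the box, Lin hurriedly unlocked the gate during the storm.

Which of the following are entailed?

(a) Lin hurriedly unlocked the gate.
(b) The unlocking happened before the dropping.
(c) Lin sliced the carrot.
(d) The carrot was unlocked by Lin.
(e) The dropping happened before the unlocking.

(a), (e)

(a) Entailed — every conjunct here is already in the original unlocking event.
(b) Not entailed — the narrative places the dropping before the unlocking, not after.
(c) Not entailed — 'was slicing' is progressive on an accomplishment; it does not entail the completed 'sliced'.
(d) Not entailed — Lin unlocked the gate, not the carrot; the carrot belongs to the slicing event.
(e) Entailed — the narrative places the dropping before the unlocking.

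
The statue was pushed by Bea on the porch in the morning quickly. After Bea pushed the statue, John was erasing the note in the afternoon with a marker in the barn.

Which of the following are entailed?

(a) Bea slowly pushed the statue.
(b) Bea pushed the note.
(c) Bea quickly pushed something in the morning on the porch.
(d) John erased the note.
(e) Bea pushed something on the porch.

(a) Not entailed — 'slowly' adds a manner not in (and inconsistent with) the original.
(b) Not entailed — Bea pushed the statue, not the note; the note belongs to the erasing event.
(c) Entailed — this follows by dropping conjuncts from the pushing event's description.
(d) Not entailed — 'was erasing' is progressive on an accomplishment; it does not entail the completed 'erased'.
(e) Entailed — this follows by dropping conjuncts from the pushing event's description.

(c), (e)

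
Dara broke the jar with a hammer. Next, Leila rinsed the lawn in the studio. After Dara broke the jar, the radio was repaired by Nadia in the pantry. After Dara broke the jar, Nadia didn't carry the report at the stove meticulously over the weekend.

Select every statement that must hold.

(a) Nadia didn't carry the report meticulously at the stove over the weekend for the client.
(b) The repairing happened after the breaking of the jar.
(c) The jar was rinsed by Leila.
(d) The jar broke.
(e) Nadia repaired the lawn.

(a) Entailed — under negation, adding a further restriction is entailed: if no such carrying event occurred, none occurred for the client either.
(b) Entailed — the narrative places the breaking before the repairing.
(c) Not entailed — Leila rinsed the lawn, not the jar; the jar belongs to the breaking event.
(d) Entailed — 'Dara broke the jar' is causative; it entails the inchoative 'the jar broke'.
(e) Not entailed — Nadia repaired the radio, not the lawn; the lawn belongs to the rinsing event.

(a), (b), (d)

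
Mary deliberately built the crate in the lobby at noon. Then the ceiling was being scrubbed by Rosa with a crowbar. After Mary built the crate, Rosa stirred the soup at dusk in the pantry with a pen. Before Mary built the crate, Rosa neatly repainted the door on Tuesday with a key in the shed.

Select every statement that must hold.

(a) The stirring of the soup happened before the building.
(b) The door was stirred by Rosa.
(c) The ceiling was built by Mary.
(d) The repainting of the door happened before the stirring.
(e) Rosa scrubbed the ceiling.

(a) Not entailed — the narrative places the building before the stirring, not after.
(b) Not entailed — Rosa stirred the soup, not the door; the door belongs to the repainting event.
(c) Not entailed — Mary built the crate, not the ceiling; the ceiling belongs to the scrubbing event.
(d) Entailed — the narrative places the repainting before the stirring.
(e) Entailed — 'scrub' is an activity; 'was scrubbing' entails that some scrubbing happened, so 'scrubbed' holds.

(d), (e)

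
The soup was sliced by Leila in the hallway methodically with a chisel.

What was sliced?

'the soup' marks the patient of the slicing event.

the soup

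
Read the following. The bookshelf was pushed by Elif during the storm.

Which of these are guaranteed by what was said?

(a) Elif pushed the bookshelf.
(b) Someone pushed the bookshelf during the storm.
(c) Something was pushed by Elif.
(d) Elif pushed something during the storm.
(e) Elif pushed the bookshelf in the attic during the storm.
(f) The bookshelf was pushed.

(a), (b), (c), (d), (f)

(a) Entailed — the original entails any weakening of itself; this just drops 'during the storm'.
(b) Entailed — generalizing the agent leaves a sub-description the original still satisfies.
(c) Entailed — dropping 'during the storm' and generalizing the patient leaves a sub-description the original still satisfies.
(d) Entailed — this follows by dropping conjuncts from the pushing event's description.
(e) Not entailed — 'in the attic' adds information not in the original event.
(f) Entailed — the original entails any weakening of itself; this just drops 'during the storm' and generalizes the agent.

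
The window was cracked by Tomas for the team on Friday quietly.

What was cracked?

'the window' marks the patient of the cracking event.

the window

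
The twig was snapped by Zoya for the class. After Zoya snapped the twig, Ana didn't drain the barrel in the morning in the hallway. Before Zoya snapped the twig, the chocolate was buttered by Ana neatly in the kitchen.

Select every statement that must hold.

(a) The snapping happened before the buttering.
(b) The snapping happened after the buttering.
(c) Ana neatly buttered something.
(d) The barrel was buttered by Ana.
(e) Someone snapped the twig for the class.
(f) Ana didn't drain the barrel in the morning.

(b), (c), (e)

(a) Not entailed — the narrative places the buttering before the snapping, not after.
(b) Entailed — the narrative places the buttering before the snapping.
(c) Entailed — this follows by dropping conjuncts from the buttering event's description.
(d) Not entailed — Ana buttered the chocolate, not the barrel; the barrel belongs to the draining event.
(e) Entailed — the original entails any weakening of itself; this just generalizes the agent.
(f) Not entailed — dropping 'in the hallway' under negation is not valid — the original leaves open that Ana drained the barrel some other way.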